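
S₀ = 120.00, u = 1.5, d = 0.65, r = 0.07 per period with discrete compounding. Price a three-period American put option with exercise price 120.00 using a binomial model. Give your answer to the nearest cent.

24.56

Risk-neutral probability p = (1 + 0.07 − 0.65)/(1.5 − 0.65) = 0.4200/0.8500 = 0.4941
Terminal stock prices: S_uuu = 405, S_uud = 175.5, S_udd = 76.05, S_ddd = 32.95
Terminal payoffs (K − S): max(-285, 0) = 0, max(-55.5, 0) = 0, max(43.95, 0) = 43.95, max(87.05, 0) = 87.05
Node uu (S = 270): continuation = 1/1.07·[0.4941·0.0000 + 0.5059·0.0000] = 0.0000; exercise value = 0.0000 ≤ continuation, so V_uu = 0.0000
Node ud (S = 117): continuation = 1/1.07·[0.4941·0.0000 + 0.5059·43.9500] = 20.7790; exercise value = 3.0000 ≤ continuation, so V_ud = 20.7790
Node dd (S = 50.7): continuation = 1/1.07·[0.4941·43.9500 + 0.5059·87.0450] = 61.4495; exercise value = 69.3000 > continuation, so V_dd = 69.3000 (exercise)
Node u (S = 180): continuation = 1/1.07·[0.4941·0.0000 + 0.5059·20.7790] = 9.8240; exercise value = 0.0000 ≤ continuation, so V_u = 9.8240
Node d (S = 78): continuation = 1/1.07·[0.4941·20.7790 + 0.5059·69.3000] = 42.3597; exercise value = 42.0000 ≤ continuation, so V_d = 42.3597
Node 0 (S = 120): continuation = 1/1.07·[0.4941·9.8240 + 0.5059·42.3597] = 24.5638; exercise value = 0.0000 ≤ continuation, so V_0 = 24.5638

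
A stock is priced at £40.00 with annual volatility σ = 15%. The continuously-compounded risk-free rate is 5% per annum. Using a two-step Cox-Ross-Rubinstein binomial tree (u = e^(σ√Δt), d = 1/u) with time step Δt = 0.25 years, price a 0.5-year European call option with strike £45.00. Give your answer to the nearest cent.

£0.46

CRR parameters: u = e^(σ√Δt) = e^(0.15·√0.25) = 1.0779, d = 1/u = 0.9277
Per-period rate: rΔt = 0.05·0.25 = 0.0125, so R = e^0.0125 = 1.0126
Risk-neutral probability p = (e^0.0125 − 0.9277)/(1.0779 − 0.9277) = 0.0848/0.1501 = 0.5650
Terminal stock prices: S_uu = 46.47, S_ud = 40, S_dd = 34.43
Terminal payoffs (S − K): max(1.473, 0) = 1.473, max(-5, 0) = 0, max(-10.57, 0) = 0
Node u (S = 43.12): V_u = e^(−0.0125)·[0.5650·1.4734 + 0.4350·0.0000] = 0.8222
Node d (S = 37.11): V_d = e^(−0.0125)·[0.5650·0.0000 + 0.4350·0.0000] = 0.0000
Node 0 (S = 40): V_0 = e^(−0.0125)·[0.5650·0.8222 + 0.4350·0.0000] = 0.4588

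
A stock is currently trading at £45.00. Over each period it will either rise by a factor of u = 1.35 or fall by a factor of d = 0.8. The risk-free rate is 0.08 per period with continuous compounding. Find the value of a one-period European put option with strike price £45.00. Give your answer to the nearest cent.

Risk-neutral probability p = (e^0.08 − 0.8)/(1.35 − 0.8) = 0.2833/0.5500 = 0.5151
Terminal stock prices: S_u = 60.75, S_d = 36
Terminal payoffs (K − S): max(-15.75, 0) = 0, max(9, 0) = 9
Node 0 (S = 45): V_0 = e^(−0.08)·[0.5151·0.0000 + 0.4849·9.0000] = 4.0288

£4.03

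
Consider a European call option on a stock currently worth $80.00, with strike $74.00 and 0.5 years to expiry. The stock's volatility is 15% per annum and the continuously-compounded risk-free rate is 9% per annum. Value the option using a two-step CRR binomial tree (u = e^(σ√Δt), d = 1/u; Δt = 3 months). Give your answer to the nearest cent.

CRR parameters: u = e^(σ√Δt) = e^(0.15·√0.25) = 1.0779, d = 1/u = 0.9277
Per-period rate: rΔt = 0.09·0.25 = 0.0225, so R = e^0.0225 = 1.0228
Risk-neutral probability p = (e^0.0225 − 0.9277)/(1.0779 − 0.9277) = 0.0950/0.1501 = 0.6328
Terminal stock prices: S_uu = 92.95, S_ud = 80, S_dd = 68.86
Terminal payoffs (S − K): max(18.95, 0) = 18.95, max(6, 0) = 6, max(-5.143, 0) = 0
Node u (S = 86.23): V_u = e^(−0.0225)·[0.6328·18.9467 + 0.3672·6.0000] = 13.8771
Node d (S = 74.22): V_d = e^(−0.0225)·[0.6328·6.0000 + 0.3672·0.0000] = 3.7124
Node 0 (S = 80): V_0 = e^(−0.0225)·[0.6328·13.8771 + 0.3672·3.7124] = 9.9191

$9.92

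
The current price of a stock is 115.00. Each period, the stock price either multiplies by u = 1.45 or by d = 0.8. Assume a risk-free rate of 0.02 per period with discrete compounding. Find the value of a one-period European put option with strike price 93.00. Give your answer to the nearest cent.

0.65

Risk-neutral probability p = (1 + 0.02 − 0.8)/(1.45 − 0.8) = 0.2200/0.6500 = 0.3385
Terminal stock prices: S_u = 166.8, S_d = 92
Terminal payoffs (K − S): max(-73.75, 0) = 0, max(1, 0) = 1
Node 0 (S = 115): V_0 = 1/1.02·[0.3385·0.0000 + 0.6615·1.0000] = 0.6486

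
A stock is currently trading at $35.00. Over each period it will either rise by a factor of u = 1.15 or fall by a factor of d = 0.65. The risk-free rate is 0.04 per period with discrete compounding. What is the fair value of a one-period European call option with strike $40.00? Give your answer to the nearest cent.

$0.19

Risk-neutral probability p = (1 + 0.04 − 0.65)/(1.15 − 0.65) = 0.3900/0.5000 = 0.7800
Terminal stock prices: S_u = 40.25, S_d = 22.75
Terminal payoffs (S − K): max(0.25, 0) = 0.25, max(-17.25, 0) = 0
Node 0 (S = 35): V_0 = 1/1.04·[0.7800·0.2500 + 0.2200·0.0000] = 0.1875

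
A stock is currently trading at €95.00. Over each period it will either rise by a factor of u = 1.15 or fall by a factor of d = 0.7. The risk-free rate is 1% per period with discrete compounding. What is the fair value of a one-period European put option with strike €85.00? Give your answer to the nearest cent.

€5.70

Risk-neutral probability p = (1 + 0.01 − 0.7)/(1.15 − 0.7) = 0.3100/0.4500 = 0.6889
Terminal stock prices: S_u = 109.2, S_d = 66.5
Terminal payoffs (K − S): max(-24.25, 0) = 0, max(18.5, 0) = 18.5
Node 0 (S = 95): V_0 = 1/1.01·[0.6889·0.0000 + 0.3111·18.5000] = 5.6986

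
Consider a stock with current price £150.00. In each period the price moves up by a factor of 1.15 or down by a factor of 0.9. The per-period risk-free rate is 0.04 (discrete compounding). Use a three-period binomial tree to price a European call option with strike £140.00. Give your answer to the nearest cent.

£27.94

Risk-neutral probability p = (1 + 0.04 − 0.9)/(1.15 − 0.9) = 0.1400/0.2500 = 0.5600
Terminal stock prices: S_uuu = 228.1, S_uud = 178.5, S_udd = 139.7, S_ddd = 109.4
Terminal payoffs (S − K): max(88.13, 0) = 88.13, max(38.54, 0) = 38.54, max(-0.275, 0) = 0, max(-30.65, 0) = 0
Node uu (S = 198.4): V_uu = 1/1.04·[0.5600·88.1312 + 0.4400·38.5375] = 63.7596
Node ud (S = 155.2): V_ud = 1/1.04·[0.5600·38.5375 + 0.4400·0.0000] = 20.7510
Node dd (S = 121.5): V_dd = 1/1.04·[0.5600·0.0000 + 0.4400·0.0000] = 0.0000
Node u (S = 172.5): V_u = 1/1.04·[0.5600·63.7596 + 0.4400·20.7510] = 43.1114
Node d (S = 135): V_d = 1/1.04·[0.5600·20.7510 + 0.4400·0.0000] = 11.1736
Node 0 (S = 150): V_0 = 1/1.04·[0.5600·43.1114 + 0.4400·11.1736] = 27.9411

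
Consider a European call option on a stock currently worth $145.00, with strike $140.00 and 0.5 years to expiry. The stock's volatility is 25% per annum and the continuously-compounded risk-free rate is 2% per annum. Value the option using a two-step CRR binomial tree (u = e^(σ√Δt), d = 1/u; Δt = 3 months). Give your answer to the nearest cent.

$13.40

CRR parameters: u = e^(σ√Δt) = e^(0.25·√0.25) = 1.1331, d = 1/u = 0.8825
Per-period rate: rΔt = 0.02·0.25 = 0.005, so R = e^0.005 = 1.0050
Risk-neutral probability p = (e^0.005 − 0.8825)/(1.1331 − 0.8825) = 0.1225/0.2507 = 0.4888
Terminal stock prices: S_uu = 186.2, S_ud = 145, S_dd = 112.9
Terminal payoffs (S − K): max(46.18, 0) = 46.18, max(5, 0) = 5, max(-27.07, 0) = 0
Node u (S = 164.3): V_u = e^(−0.005)·[0.4888·46.1837 + 0.5112·5.0000] = 25.0048
Node d (S = 128): V_d = e^(−0.005)·[0.4888·5.0000 + 0.5112·0.0000] = 2.4318
Node 0 (S = 145): V_0 = e^(−0.005)·[0.4888·25.0048 + 0.5112·2.4318] = 13.3980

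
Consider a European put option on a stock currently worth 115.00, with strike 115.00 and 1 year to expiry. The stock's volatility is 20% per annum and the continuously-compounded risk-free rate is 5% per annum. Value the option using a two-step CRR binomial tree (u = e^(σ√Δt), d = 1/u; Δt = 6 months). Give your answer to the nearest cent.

5.36

CRR parameters: u = e^(σ√Δt) = e^(0.2·√0.5) = 1.1519, d = 1/u = 0.8681
Per-period rate: rΔt = 0.05·0.5 = 0.025, so R = e^0.025 = 1.0253
Risk-neutral probability p = (e^0.025 − 0.8681)/(1.1519 − 0.8681) = 0.1572/0.2838 = 0.5539
Terminal stock prices: S_uu = 152.6, S_ud = 115, S_dd = 86.67
Terminal payoffs (K − S): max(-37.59, 0) = 0, max(0, 0) = 0, max(28.33, 0) = 28.33
Node u (S = 132.5): V_u = e^(−0.025)·[0.5539·0.0000 + 0.4461·0.0000] = 0.0000
Node d (S = 99.83): V_d = e^(−0.025)·[0.5539·0.0000 + 0.4461·28.3316] = 12.3264
Node 0 (S = 115): V_0 = e^(−0.025)·[0.5539·0.0000 + 0.4461·12.3264] = 5.3630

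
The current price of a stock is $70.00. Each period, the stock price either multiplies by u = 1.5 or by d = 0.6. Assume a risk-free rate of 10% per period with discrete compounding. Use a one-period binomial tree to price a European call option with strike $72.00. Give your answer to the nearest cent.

$16.67

Risk-neutral probability p = (1 + 0.1 − 0.6)/(1.5 − 0.6) = 0.5000/0.9000 = 0.5556
Terminal stock prices: S_u = 105, S_d = 42
Terminal payoffs (S − K): max(33, 0) = 33, max(-30, 0) = 0
Node 0 (S = 70): V_0 = 1/1.1·[0.5556·33.0000 + 0.4444·0.0000] = 16.6667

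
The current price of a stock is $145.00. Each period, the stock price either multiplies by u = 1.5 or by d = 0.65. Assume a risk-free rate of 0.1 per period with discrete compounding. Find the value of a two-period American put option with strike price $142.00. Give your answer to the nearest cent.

$20.56

Risk-neutral probability p = (1 + 0.1 − 0.65)/(1.5 − 0.65) = 0.4500/0.8500 = 0.5294
Terminal stock prices: S_uu = 326.2, S_ud = 141.4, S_dd = 61.26
Terminal payoffs (K − S): max(-184.2, 0) = 0, max(0.625, 0) = 0.625, max(80.74, 0) = 80.74
Node u (S = 217.5): continuation = 1/1.1·[0.5294·0.0000 + 0.4706·0.6250] = 0.2674; exercise value = 0.0000 ≤ continuation, so V_u = 0.2674
Node d (S = 94.25): continuation = 1/1.1·[0.5294·0.6250 + 0.4706·80.7375] = 34.8409; exercise value = 47.7500 > continuation, so V_d = 47.7500 (exercise)
Node 0 (S = 145): continuation = 1/1.1·[0.5294·0.2674 + 0.4706·47.7500] = 20.5565; exercise value = 0.0000 ≤ continuation, so V_0 = 20.5565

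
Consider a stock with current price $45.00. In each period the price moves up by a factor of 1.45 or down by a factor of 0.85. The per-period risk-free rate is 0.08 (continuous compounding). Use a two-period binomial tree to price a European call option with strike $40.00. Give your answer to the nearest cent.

$13.30

Risk-neutral probability p = (e^0.08 − 0.85)/(1.45 − 0.85) = 0.2333/0.6000 = 0.3888
Terminal stock prices: S_uu = 94.61, S_ud = 55.46, S_dd = 32.51
Terminal payoffs (S − K): max(54.61, 0) = 54.61, max(15.46, 0) = 15.46, max(-7.488, 0) = 0
Node u (S = 65.25): V_u = e^(−0.08)·[0.3888·54.6125 + 0.6112·15.4625] = 28.3253
Node d (S = 38.25): V_d = e^(−0.08)·[0.3888·15.4625 + 0.6112·0.0000] = 5.5498
Node 0 (S = 45): V_0 = e^(−0.08)·[0.3888·28.3253 + 0.6112·5.5498] = 13.2977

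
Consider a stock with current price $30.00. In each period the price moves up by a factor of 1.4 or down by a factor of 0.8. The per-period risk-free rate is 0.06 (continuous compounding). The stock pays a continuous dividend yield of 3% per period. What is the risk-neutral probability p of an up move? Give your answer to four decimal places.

Per-period risk-free factor R = e^0.06 = 1.0618; dividend-adjusted growth = e^(0.06−0.03) = 1.0305.
Risk-neutral probability p = (1.0305 − 0.8)/(1.4 − 0.8) = 0.2305/0.6000 = 0.3841

p = 0.3841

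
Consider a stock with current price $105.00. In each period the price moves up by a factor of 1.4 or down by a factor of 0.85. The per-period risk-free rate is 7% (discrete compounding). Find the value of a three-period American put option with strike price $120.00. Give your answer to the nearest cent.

Risk-neutral probability p = (1 + 0.07 − 0.85)/(1.4 − 0.85) = 0.2200/0.5500 = 0.4000
Terminal stock prices: S_uuu = 288.1, S_uud = 174.9, S_udd = 106.2, S_ddd = 64.48
Terminal payoffs (K − S): max(-168.1, 0) = 0, max(-54.93, 0) = 0, max(13.79, 0) = 13.79, max(55.52, 0) = 55.52
Node uu (S = 205.8): continuation = 1/1.07·[0.4000·0.0000 + 0.6000·0.0000] = 0.0000; exercise value = 0.0000 ≤ continuation, so V_uu = 0.0000
Node ud (S = 125): continuation = 1/1.07·[0.4000·0.0000 + 0.6000·13.7925] = 7.7341; exercise value = 0.0000 ≤ continuation, so V_ud = 7.7341
Node dd (S = 75.86): continuation = 1/1.07·[0.4000·13.7925 + 0.6000·55.5169] = 36.2870; exercise value = 44.1375 > continuation, so V_dd = 44.1375 (exercise)
Node u (S = 147): continuation = 1/1.07·[0.4000·0.0000 + 0.6000·7.7341] = 4.3369; exercise value = 0.0000 ≤ continuation, so V_u = 4.3369
Node d (S = 89.25): continuation = 1/1.07·[0.4000·7.7341 + 0.6000·44.1375] = 27.6413; exercise value = 30.7500 > continuation, so V_d = 30.7500 (exercise)
Node 0 (S = 105): continuation = 1/1.07·[0.4000·4.3369 + 0.6000·30.7500] = 18.8643; exercise value = 15.0000 ≤ continuation, so V_0 = 18.8643

$18.86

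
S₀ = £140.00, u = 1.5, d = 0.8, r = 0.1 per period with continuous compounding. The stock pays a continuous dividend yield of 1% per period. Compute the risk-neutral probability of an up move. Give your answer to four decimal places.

Per-period risk-free factor R = e^0.1 = 1.1052; dividend-adjusted growth = e^(0.1−0.01) = 1.0942.
Risk-neutral probability p = (1.0942 − 0.8)/(1.5 − 0.8) = 0.2942/0.7000 = 0.4202

p = 0.4202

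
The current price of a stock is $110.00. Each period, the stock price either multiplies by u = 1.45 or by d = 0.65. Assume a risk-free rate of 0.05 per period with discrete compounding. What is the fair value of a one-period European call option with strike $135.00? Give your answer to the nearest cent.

$11.67

Risk-neutral probability p = (1 + 0.05 − 0.65)/(1.45 − 0.65) = 0.4000/0.8000 = 0.5000
Terminal stock prices: S_u = 159.5, S_d = 71.5
Terminal payoffs (S − K): max(24.5, 0) = 24.5, max(-63.5, 0) = 0
Node 0 (S = 110): V_0 = 1/1.05·[0.5000·24.5000 + 0.5000·0.0000] = 11.6667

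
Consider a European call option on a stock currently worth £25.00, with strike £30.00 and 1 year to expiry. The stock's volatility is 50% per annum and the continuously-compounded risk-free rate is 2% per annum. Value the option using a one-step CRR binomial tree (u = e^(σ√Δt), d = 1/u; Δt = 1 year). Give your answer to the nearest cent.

CRR parameters: u = e^(σ√Δt) = e^(0.5·√1) = 1.6487, d = 1/u = 0.6065
Per-period rate: rΔt = 0.02·1 = 0.02, so R = e^0.02 = 1.0202
Risk-neutral probability p = (e^0.02 − 0.6065)/(1.6487 − 0.6065) = 0.4137/1.0422 = 0.3969
Terminal stock prices: S_u = 41.22, S_d = 15.16
Terminal payoffs (S − K): max(11.22, 0) = 11.22, max(-14.84, 0) = 0
Node 0 (S = 25): V_0 = e^(−0.02)·[0.3969·11.2180 + 0.6031·0.0000] = 4.3645

£4.36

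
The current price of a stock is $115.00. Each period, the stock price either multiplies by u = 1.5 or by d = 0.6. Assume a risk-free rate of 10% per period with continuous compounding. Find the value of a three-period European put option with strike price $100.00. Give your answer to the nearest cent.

Risk-neutral probability p = (e^0.1 − 0.6)/(1.5 − 0.6) = 0.5052/0.9000 = 0.5613
Terminal stock prices: S_uuu = 388.1, S_uud = 155.2, S_udd = 62.1, S_ddd = 24.84
Terminal payoffs (K − S): max(-288.1, 0) = 0, max(-55.25, 0) = 0, max(37.9, 0) = 37.9, max(75.16, 0) = 75.16
Node uu (S = 258.8): V_uu = e^(−0.1)·[0.5613·0.0000 + 0.4387·0.0000] = 0.0000
Node ud (S = 103.5): V_ud = e^(−0.1)·[0.5613·0.0000 + 0.4387·37.9000] = 15.0445
Node dd (S = 41.4): V_dd = e^(−0.1)·[0.5613·37.9000 + 0.4387·75.1600] = 49.0837
Node u (S = 172.5): V_u = e^(−0.1)·[0.5613·0.0000 + 0.4387·15.0445] = 5.9719
Node d (S = 69): V_d = e^(−0.1)·[0.5613·15.0445 + 0.4387·49.0837] = 27.1247
Node 0 (S = 115): V_0 = e^(−0.1)·[0.5613·5.9719 + 0.4387·27.1247] = 13.8002

$13.80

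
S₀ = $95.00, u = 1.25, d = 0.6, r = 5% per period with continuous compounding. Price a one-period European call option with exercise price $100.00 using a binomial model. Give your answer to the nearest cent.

Risk-neutral probability p = (e^0.05 − 0.6)/(1.25 − 0.6) = 0.4513/0.6500 = 0.6943
Terminal stock prices: S_u = 118.8, S_d = 57
Terminal payoffs (S − K): max(18.75, 0) = 18.75, max(-43, 0) = 0
Node 0 (S = 95): V_0 = e^(−0.05)·[0.6943·18.7500 + 0.3057·0.0000] = 12.3826

$12.38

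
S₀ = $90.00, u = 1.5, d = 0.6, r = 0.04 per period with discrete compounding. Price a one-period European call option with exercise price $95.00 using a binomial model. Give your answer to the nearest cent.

Risk-neutral probability p = (1 + 0.04 − 0.6)/(1.5 − 0.6) = 0.4400/0.9000 = 0.4889
Terminal stock prices: S_u = 135, S_d = 54
Terminal payoffs (S − K): max(40, 0) = 40, max(-41, 0) = 0
Node 0 (S = 90): V_0 = 1/1.04·[0.4889·40.0000 + 0.5111·0.0000] = 18.8034

$18.80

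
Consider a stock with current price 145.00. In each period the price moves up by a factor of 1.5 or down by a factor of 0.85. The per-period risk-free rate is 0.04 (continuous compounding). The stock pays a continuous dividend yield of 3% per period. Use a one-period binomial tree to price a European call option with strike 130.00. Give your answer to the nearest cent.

20.70

Per-period risk-free factor R = e^0.04 = 1.0408; dividend-adjusted growth = e^(0.04−0.03) = 1.0101.
Risk-neutral probability p = (1.0101 − 0.85)/(1.5 − 0.85) = 0.1601/0.6500 = 0.2462
Terminal stock prices: S_u = 217.5, S_d = 123.2
Terminal payoffs (S − K): max(87.5, 0) = 87.5, max(-6.75, 0) = 0
Node 0 (S = 145): V_0 = e^(−0.04)·[0.2462·87.5000 + 0.7538·0.0000] = 20.7004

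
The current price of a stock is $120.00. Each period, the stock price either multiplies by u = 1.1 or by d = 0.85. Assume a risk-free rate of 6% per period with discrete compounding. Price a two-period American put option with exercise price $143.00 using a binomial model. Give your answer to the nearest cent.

Risk-neutral probability p = (1 + 0.06 − 0.85)/(1.1 − 0.85) = 0.2100/0.2500 = 0.8400
Terminal stock prices: S_uu = 145.2, S_ud = 112.2, S_dd = 86.7
Terminal payoffs (K − S): max(-2.2, 0) = 0, max(30.8, 0) = 30.8, max(56.3, 0) = 56.3
Node u (S = 132): continuation = 1/1.06·[0.8400·0.0000 + 0.1600·30.8000] = 4.6491; exercise value = 11.0000 > continuation, so V_u = 11.0000 (exercise)
Node d (S = 102): continuation = 1/1.06·[0.8400·30.8000 + 0.1600·56.3000] = 32.9057; exercise value = 41.0000 > continuation, so V_d = 41.0000 (exercise)
Node 0 (S = 120): continuation = 1/1.06·[0.8400·11.0000 + 0.1600·41.0000] = 14.9057; exercise value = 23.0000 > continuation, so V_0 = 23.0000 (exercise)

$23.00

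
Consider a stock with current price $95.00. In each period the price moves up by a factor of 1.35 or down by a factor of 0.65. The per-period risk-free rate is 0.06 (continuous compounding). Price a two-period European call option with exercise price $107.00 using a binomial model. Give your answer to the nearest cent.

Risk-neutral probability p = (e^0.06 − 0.65)/(1.35 − 0.65) = 0.4118/0.7000 = 0.5883
Terminal stock prices: S_uu = 173.1, S_ud = 83.36, S_dd = 40.14
Terminal payoffs (S − K): max(66.14, 0) = 66.14, max(-23.64, 0) = 0, max(-66.86, 0) = 0
Node u (S = 128.2): V_u = e^(−0.06)·[0.5883·66.1375 + 0.4117·0.0000] = 36.6452
Node d (S = 61.75): V_d = e^(−0.06)·[0.5883·0.0000 + 0.4117·0.0000] = 0.0000
Node 0 (S = 95): V_0 = e^(−0.06)·[0.5883·36.6452 + 0.4117·0.0000] = 20.3042

$20.30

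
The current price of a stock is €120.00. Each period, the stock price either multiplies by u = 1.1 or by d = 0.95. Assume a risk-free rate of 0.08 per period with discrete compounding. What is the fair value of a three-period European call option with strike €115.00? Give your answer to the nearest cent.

Risk-neutral probability p = (1 + 0.08 − 0.95)/(1.1 − 0.95) = 0.1300/0.1500 = 0.8667
Terminal stock prices: S_uuu = 159.7, S_uud = 137.9, S_udd = 119.1, S_ddd = 102.9
Terminal payoffs (S − K): max(44.72, 0) = 44.72, max(22.94, 0) = 22.94, max(4.13, 0) = 4.13, max(-12.12, 0) = 0
Node uu (S = 145.2): V_uu = 1/1.08·[0.8667·44.7200 + 0.1333·22.9400] = 38.7185
Node ud (S = 125.4): V_ud = 1/1.08·[0.8667·22.9400 + 0.1333·4.1300] = 18.9185
Node dd (S = 108.3): V_dd = 1/1.08·[0.8667·4.1300 + 0.1333·0.0000] = 3.3142
Node u (S = 132): V_u = 1/1.08·[0.8667·38.7185 + 0.1333·18.9185] = 33.4060
Node d (S = 114): V_d = 1/1.08·[0.8667·18.9185 + 0.1333·3.3142] = 15.5907
Node 0 (S = 120): V_0 = 1/1.08·[0.8667·33.4060 + 0.1333·15.5907] = 28.7321

€28.73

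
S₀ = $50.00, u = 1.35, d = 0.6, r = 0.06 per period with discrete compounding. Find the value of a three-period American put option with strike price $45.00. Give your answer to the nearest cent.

$7.07

Risk-neutral probability p = (1 + 0.06 − 0.6)/(1.35 − 0.6) = 0.4600/0.7500 = 0.6133
Terminal stock prices: S_uuu = 123, S_uud = 54.68, S_udd = 24.3, S_ddd = 10.8
Terminal payoffs (K − S): max(-78.02, 0) = 0, max(-9.675, 0) = 0, max(20.7, 0) = 20.7, max(34.2, 0) = 34.2
Node uu (S = 91.13): continuation = 1/1.06·[0.6133·0.0000 + 0.3867·0.0000] = 0.0000; exercise value = 0.0000 ≤ continuation, so V_uu = 0.0000
Node ud (S = 40.5): continuation = 1/1.06·[0.6133·0.0000 + 0.3867·20.7000] = 7.5509; exercise value = 4.5000 ≤ continuation, so V_ud = 7.5509
Node dd (S = 18): continuation = 1/1.06·[0.6133·20.7000 + 0.3867·34.2000] = 24.4528; exercise value = 27.0000 > continuation, so V_dd = 27.0000 (exercise)
Node u (S = 67.5): continuation = 1/1.06·[0.6133·0.0000 + 0.3867·7.5509] = 2.7544; exercise value = 0.0000 ≤ continuation, so V_u = 2.7544
Node d (S = 30): continuation = 1/1.06·[0.6133·7.5509 + 0.3867·27.0000] = 14.2182; exercise value = 15.0000 > continuation, so V_d = 15.0000 (exercise)
Node 0 (S = 50): continuation = 1/1.06·[0.6133·2.7544 + 0.3867·15.0000] = 7.0655; exercise value = 0.0000 ≤ continuation, so V_0 = 7.0655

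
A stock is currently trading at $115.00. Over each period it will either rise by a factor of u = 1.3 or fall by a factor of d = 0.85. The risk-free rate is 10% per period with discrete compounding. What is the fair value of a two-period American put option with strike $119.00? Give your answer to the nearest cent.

Risk-neutral probability p = (1 + 0.1 − 0.85)/(1.3 − 0.85) = 0.2500/0.4500 = 0.5556
Terminal stock prices: S_uu = 194.4, S_ud = 127.1, S_dd = 83.09
Terminal payoffs (K − S): max(-75.35, 0) = 0, max(-8.075, 0) = 0, max(35.91, 0) = 35.91
Node u (S = 149.5): continuation = 1/1.1·[0.5556·0.0000 + 0.4444·0.0000] = 0.0000; exercise value = 0.0000 ≤ continuation, so V_u = 0.0000
Node d (S = 97.75): continuation = 1/1.1·[0.5556·0.0000 + 0.4444·35.9125] = 14.5101; exercise value = 21.2500 > continuation, so V_d = 21.2500 (exercise)
Node 0 (S = 115): continuation = 1/1.1·[0.5556·0.0000 + 0.4444·21.2500] = 8.5859; exercise value = 4.0000 ≤ continuation, so V_0 = 8.5859

$8.59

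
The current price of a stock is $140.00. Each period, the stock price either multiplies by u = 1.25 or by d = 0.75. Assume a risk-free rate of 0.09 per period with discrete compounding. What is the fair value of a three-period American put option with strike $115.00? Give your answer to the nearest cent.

Risk-neutral probability p = (1 + 0.09 − 0.75)/(1.25 − 0.75) = 0.3400/0.5000 = 0.6800
Terminal stock prices: S_uuu = 273.4, S_uud = 164.1, S_udd = 98.44, S_ddd = 59.06
Terminal payoffs (K − S): max(-158.4, 0) = 0, max(-49.06, 0) = 0, max(16.56, 0) = 16.56, max(55.94, 0) = 55.94
Node uu (S = 218.8): continuation = 1/1.09·[0.6800·0.0000 + 0.3200·0.0000] = 0.0000; exercise value = 0.0000 ≤ continuation, so V_uu = 0.0000
Node ud (S = 131.2): continuation = 1/1.09·[0.6800·0.0000 + 0.3200·16.5625] = 4.8624; exercise value = 0.0000 ≤ continuation, so V_ud = 4.8624
Node dd (S = 78.75): continuation = 1/1.09·[0.6800·16.5625 + 0.3200·55.9375] = 26.7546; exercise value = 36.2500 > continuation, so V_dd = 36.2500 (exercise)
Node u (S = 175): continuation = 1/1.09·[0.6800·0.0000 + 0.3200·4.8624] = 1.4275; exercise value = 0.0000 ≤ continuation, so V_u = 1.4275
Node d (S = 105): continuation = 1/1.09·[0.6800·4.8624 + 0.3200·36.2500] = 13.6756; exercise value = 10.0000 ≤ continuation, so V_d = 13.6756
Node 0 (S = 140): continuation = 1/1.09·[0.6800·1.4275 + 0.3200·13.6756] = 4.9054; exercise value = 0.0000 ≤ continuation, so V_0 = 4.9054

$4.91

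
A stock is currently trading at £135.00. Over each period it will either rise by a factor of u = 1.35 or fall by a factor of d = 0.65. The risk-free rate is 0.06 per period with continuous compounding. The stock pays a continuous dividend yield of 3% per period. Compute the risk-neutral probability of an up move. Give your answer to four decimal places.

Per-period risk-free factor R = e^0.06 = 1.0618; dividend-adjusted growth = e^(0.06−0.03) = 1.0305.
Risk-neutral probability p = (1.0305 − 0.65)/(1.35 − 0.65) = 0.3805/0.7000 = 0.5435

p = 0.5435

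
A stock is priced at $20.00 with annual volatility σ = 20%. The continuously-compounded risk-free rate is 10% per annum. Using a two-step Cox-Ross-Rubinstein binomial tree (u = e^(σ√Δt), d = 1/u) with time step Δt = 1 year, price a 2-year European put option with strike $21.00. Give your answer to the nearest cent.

CRR parameters: u = e^(σ√Δt) = e^(0.2·√1) = 1.2214, d = 1/u = 0.8187
Per-period rate: rΔt = 0.1·1 = 0.1, so R = e^0.1 = 1.1052
Risk-neutral probability p = (e^0.1 − 0.8187)/(1.2214 − 0.8187) = 0.2864/0.4027 = 0.7113
Terminal stock prices: S_uu = 29.84, S_ud = 20, S_dd = 13.41
Terminal payoffs (K − S): max(-8.836, 0) = 0, max(1, 0) = 1, max(7.594, 0) = 7.594
Node u (S = 24.43): V_u = e^(−0.1)·[0.7113·0.0000 + 0.2887·1.0000] = 0.2612
Node d (S = 16.37): V_d = e^(−0.1)·[0.7113·1.0000 + 0.2887·7.5936] = 2.6270
Node 0 (S = 20): V_0 = e^(−0.1)·[0.7113·0.2612 + 0.2887·2.6270] = 0.8542

$0.85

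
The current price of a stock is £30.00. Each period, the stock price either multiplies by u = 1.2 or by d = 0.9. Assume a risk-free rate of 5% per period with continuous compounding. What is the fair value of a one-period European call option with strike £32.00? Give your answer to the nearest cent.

£1.92

Risk-neutral probability p = (e^0.05 − 0.9)/(1.2 − 0.9) = 0.1513/0.3000 = 0.5042
Terminal stock prices: S_u = 36, S_d = 27
Terminal payoffs (S − K): max(4, 0) = 4, max(-5, 0) = 0
Node 0 (S = 30): V_0 = e^(−0.05)·[0.5042·4.0000 + 0.4958·0.0000] = 1.9186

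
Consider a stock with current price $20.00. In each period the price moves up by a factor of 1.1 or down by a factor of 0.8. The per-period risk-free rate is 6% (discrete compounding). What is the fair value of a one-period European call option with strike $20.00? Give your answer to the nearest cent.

Risk-neutral probability p = (1 + 0.06 − 0.8)/(1.1 − 0.8) = 0.2600/0.3000 = 0.8667
Terminal stock prices: S_u = 22, S_d = 16
Terminal payoffs (S − K): max(2, 0) = 2, max(-4, 0) = 0
Node 0 (S = 20): V_0 = 1/1.06·[0.8667·2.0000 + 0.1333·0.0000] = 1.6352

$1.64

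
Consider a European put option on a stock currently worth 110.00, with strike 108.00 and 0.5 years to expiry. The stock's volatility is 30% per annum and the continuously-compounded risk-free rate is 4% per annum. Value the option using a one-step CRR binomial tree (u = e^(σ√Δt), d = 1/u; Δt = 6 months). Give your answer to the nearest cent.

CRR parameters: u = e^(σ√Δt) = e^(0.3·√0.5) = 1.2363, d = 1/u = 0.8089
Per-period rate: rΔt = 0.04·0.5 = 0.02, so R = e^0.02 = 1.0202
Risk-neutral probability p = (e^0.02 − 0.8089)/(1.2363 − 0.8089) = 0.2113/0.4275 = 0.4944
Terminal stock prices: S_u = 136, S_d = 88.97
Terminal payoffs (K − S): max(-27.99, 0) = 0, max(19.03, 0) = 19.03
Node 0 (S = 110): V_0 = e^(−0.02)·[0.4944·0.0000 + 0.5056·19.0256] = 9.4284

9.43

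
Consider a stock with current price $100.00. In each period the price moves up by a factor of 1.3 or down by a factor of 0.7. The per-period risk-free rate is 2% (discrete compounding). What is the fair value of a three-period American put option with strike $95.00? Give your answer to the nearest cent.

Risk-neutral probability p = (1 + 0.02 − 0.7)/(1.3 − 0.7) = 0.3200/0.6000 = 0.5333
Terminal stock prices: S_uuu = 219.7, S_uud = 118.3, S_udd = 63.7, S_ddd = 34.3
Terminal payoffs (K − S): max(-124.7, 0) = 0, max(-23.3, 0) = 0, max(31.3, 0) = 31.3, max(60.7, 0) = 60.7
Node uu (S = 169): continuation = 1/1.02·[0.5333·0.0000 + 0.4667·0.0000] = 0.0000; exercise value = 0.0000 ≤ continuation, so V_uu = 0.0000
Node ud (S = 91): continuation = 1/1.02·[0.5333·0.0000 + 0.4667·31.3000] = 14.3203; exercise value = 4.0000 ≤ continuation, so V_ud = 14.3203
Node dd (S = 49): continuation = 1/1.02·[0.5333·31.3000 + 0.4667·60.7000] = 44.1373; exercise value = 46.0000 > continuation, so V_dd = 46.0000 (exercise)
Node u (S = 130): continuation = 1/1.02·[0.5333·0.0000 + 0.4667·14.3203] = 6.5518; exercise value = 0.0000 ≤ continuation, so V_u = 6.5518
Node d (S = 70): continuation = 1/1.02·[0.5333·14.3203 + 0.4667·46.0000] = 28.5335; exercise value = 25.0000 ≤ continuation, so V_d = 28.5335
Node 0 (S = 100): continuation = 1/1.02·[0.5333·6.5518 + 0.4667·28.5335] = 16.4803; exercise value = 0.0000 ≤ continuation, so V_0 = 16.4803

$16.48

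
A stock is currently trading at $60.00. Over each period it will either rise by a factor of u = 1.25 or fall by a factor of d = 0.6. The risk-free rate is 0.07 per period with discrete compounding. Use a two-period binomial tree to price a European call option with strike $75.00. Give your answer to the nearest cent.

$8.56

Risk-neutral probability p = (1 + 0.07 − 0.6)/(1.25 − 0.6) = 0.4700/0.6500 = 0.7231
Terminal stock prices: S_uu = 93.75, S_ud = 45, S_dd = 21.6
Terminal payoffs (S − K): max(18.75, 0) = 18.75, max(-30, 0) = 0, max(-53.4, 0) = 0
Node u (S = 75): V_u = 1/1.07·[0.7231·18.7500 + 0.2769·0.0000] = 12.6707
Node d (S = 36): V_d = 1/1.07·[0.7231·0.0000 + 0.2769·0.0000] = 0.0000
Node 0 (S = 60): V_0 = 1/1.07·[0.7231·12.6707 + 0.2769·0.0000] = 8.5625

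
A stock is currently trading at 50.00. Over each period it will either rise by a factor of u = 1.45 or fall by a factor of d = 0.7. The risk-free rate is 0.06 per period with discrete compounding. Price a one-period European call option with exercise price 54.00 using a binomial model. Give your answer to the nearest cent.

8.38

Risk-neutral probability p = (1 + 0.06 − 0.7)/(1.45 − 0.7) = 0.3600/0.7500 = 0.4800
Terminal stock prices: S_u = 72.5, S_d = 35
Terminal payoffs (S − K): max(18.5, 0) = 18.5, max(-19, 0) = 0
Node 0 (S = 50): V_0 = 1/1.06·[0.4800·18.5000 + 0.5200·0.0000] = 8.3774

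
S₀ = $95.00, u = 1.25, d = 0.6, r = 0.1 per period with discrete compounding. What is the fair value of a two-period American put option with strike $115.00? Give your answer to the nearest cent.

$20.00

Risk-neutral probability p = (1 + 0.1 − 0.6)/(1.25 − 0.6) = 0.5000/0.6500 = 0.7692
Terminal stock prices: S_uu = 148.4, S_ud = 71.25, S_dd = 34.2
Terminal payoffs (K − S): max(-33.44, 0) = 0, max(43.75, 0) = 43.75, max(80.8, 0) = 80.8
Node u (S = 118.8): continuation = 1/1.1·[0.7692·0.0000 + 0.2308·43.7500] = 9.1783; exercise value = 0.0000 ≤ continuation, so V_u = 9.1783
Node d (S = 57): continuation = 1/1.1·[0.7692·43.7500 + 0.2308·80.8000] = 47.5455; exercise value = 58.0000 > continuation, so V_d = 58.0000 (exercise)
Node 0 (S = 95): continuation = 1/1.1·[0.7692·9.1783 + 0.2308·58.0000] = 18.5862; exercise value = 20.0000 > continuation, so V_0 = 20.0000 (exercise)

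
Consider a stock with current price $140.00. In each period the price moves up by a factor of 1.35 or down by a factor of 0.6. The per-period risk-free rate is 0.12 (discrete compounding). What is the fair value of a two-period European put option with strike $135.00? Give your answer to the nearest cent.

Risk-neutral probability p = (1 + 0.12 − 0.6)/(1.35 − 0.6) = 0.5200/0.7500 = 0.6933
Terminal stock prices: S_uu = 255.2, S_ud = 113.4, S_dd = 50.4
Terminal payoffs (K − S): max(-120.2, 0) = 0, max(21.6, 0) = 21.6, max(84.6, 0) = 84.6
Node u (S = 189): V_u = 1/1.12·[0.6933·0.0000 + 0.3067·21.6000] = 5.9143
Node d (S = 84): V_d = 1/1.12·[0.6933·21.6000 + 0.3067·84.6000] = 36.5357
Node 0 (S = 140): V_0 = 1/1.12·[0.6933·5.9143 + 0.3067·36.5357] = 13.6651

$13.67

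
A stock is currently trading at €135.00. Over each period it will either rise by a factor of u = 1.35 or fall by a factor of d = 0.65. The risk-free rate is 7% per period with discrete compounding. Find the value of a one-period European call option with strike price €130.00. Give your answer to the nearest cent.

Risk-neutral probability p = (1 + 0.07 − 0.65)/(1.35 − 0.65) = 0.4200/0.7000 = 0.6000
Terminal stock prices: S_u = 182.2, S_d = 87.75
Terminal payoffs (S − K): max(52.25, 0) = 52.25, max(-42.25, 0) = 0
Node 0 (S = 135): V_0 = 1/1.07·[0.6000·52.2500 + 0.4000·0.0000] = 29.2991

€29.30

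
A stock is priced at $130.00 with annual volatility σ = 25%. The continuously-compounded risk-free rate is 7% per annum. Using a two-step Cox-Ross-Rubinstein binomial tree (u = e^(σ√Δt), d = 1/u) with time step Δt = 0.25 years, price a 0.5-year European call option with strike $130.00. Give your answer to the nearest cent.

CRR parameters: u = e^(σ√Δt) = e^(0.25·√0.25) = 1.1331, d = 1/u = 0.8825
Per-period rate: rΔt = 0.07·0.25 = 0.0175, so R = e^0.0175 = 1.0177
Risk-neutral probability p = (e^0.0175 − 0.8825)/(1.1331 − 0.8825) = 0.1352/0.2507 = 0.5392
Terminal stock prices: S_uu = 166.9, S_ud = 130, S_dd = 101.2
Terminal payoffs (S − K): max(36.92, 0) = 36.92, max(0, 0) = 0, max(-28.76, 0) = 0
Node u (S = 147.3): V_u = e^(−0.0175)·[0.5392·36.9233 + 0.4608·0.0000] = 19.5645
Node d (S = 114.7): V_d = e^(−0.0175)·[0.5392·0.0000 + 0.4608·0.0000] = 0.0000
Node 0 (S = 130): V_0 = e^(−0.0175)·[0.5392·19.5645 + 0.4608·0.0000] = 10.3666

$10.37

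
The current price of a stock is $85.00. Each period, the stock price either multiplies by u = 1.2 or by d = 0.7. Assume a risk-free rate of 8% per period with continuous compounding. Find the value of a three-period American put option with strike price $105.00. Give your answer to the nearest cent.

Risk-neutral probability p = (e^0.08 − 0.7)/(1.2 − 0.7) = 0.3833/0.5000 = 0.7666
Terminal stock prices: S_uuu = 146.9, S_uud = 85.68, S_udd = 49.98, S_ddd = 29.15
Terminal payoffs (K − S): max(-41.88, 0) = 0, max(19.32, 0) = 19.32, max(55.02, 0) = 55.02, max(75.84, 0) = 75.84
Node uu (S = 122.4): continuation = e^(−0.08)·[0.7666·0.0000 + 0.2334·19.3200] = 4.1631; exercise value = 0.0000 ≤ continuation, so V_uu = 4.1631
Node ud (S = 71.4): continuation = e^(−0.08)·[0.7666·19.3200 + 0.2334·55.0200] = 25.5272; exercise value = 33.6000 > continuation, so V_ud = 33.6000 (exercise)
Node dd (S = 41.65): continuation = e^(−0.08)·[0.7666·55.0200 + 0.2334·75.8450] = 55.2772; exercise value = 63.3500 > continuation, so V_dd = 63.3500 (exercise)
Node u (S = 102): continuation = e^(−0.08)·[0.7666·4.1631 + 0.2334·33.6000] = 10.1860; exercise value = 3.0000 ≤ continuation, so V_u = 10.1860
Node d (S = 59.5): continuation = e^(−0.08)·[0.7666·33.6000 + 0.2334·63.3500] = 37.4272; exercise value = 45.5000 > continuation, so V_d = 45.5000 (exercise)
Node 0 (S = 85): continuation = e^(−0.08)·[0.7666·10.1860 + 0.2334·45.5000] = 17.0123; exercise value = 20.0000 > continuation, so V_0 = 20.0000 (exercise)

$20.00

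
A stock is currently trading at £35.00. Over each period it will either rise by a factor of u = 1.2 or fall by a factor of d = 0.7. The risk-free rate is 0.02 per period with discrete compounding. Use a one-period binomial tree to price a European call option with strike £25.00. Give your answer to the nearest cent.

Risk-neutral probability p = (1 + 0.02 − 0.7)/(1.2 − 0.7) = 0.3200/0.5000 = 0.6400
Terminal stock prices: S_u = 42, S_d = 24.5
Terminal payoffs (S − K): max(17, 0) = 17, max(-0.5, 0) = 0
Node 0 (S = 35): V_0 = 1/1.02·[0.6400·17.0000 + 0.3600·0.0000] = 10.6667

£10.67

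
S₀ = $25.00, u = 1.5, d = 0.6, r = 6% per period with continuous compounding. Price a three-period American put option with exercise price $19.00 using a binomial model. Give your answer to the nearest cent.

$3.22

Risk-neutral probability p = (e^0.06 − 0.6)/(1.5 − 0.6) = 0.4618/0.9000 = 0.5132
Terminal stock prices: S_uuu = 84.38, S_uud = 33.75, S_udd = 13.5, S_ddd = 5.4
Terminal payoffs (K − S): max(-65.38, 0) = 0, max(-14.75, 0) = 0, max(5.5, 0) = 5.5, max(13.6, 0) = 13.6
Node uu (S = 56.25): continuation = e^(−0.06)·[0.5132·0.0000 + 0.4868·0.0000] = 0.0000; exercise value = 0.0000 ≤ continuation, so V_uu = 0.0000
Node ud (S = 22.5): continuation = e^(−0.06)·[0.5132·0.0000 + 0.4868·5.5000] = 2.5217; exercise value = 0.0000 ≤ continuation, so V_ud = 2.5217
Node dd (S = 9): continuation = e^(−0.06)·[0.5132·5.5000 + 0.4868·13.6000] = 8.8935; exercise value = 10.0000 > continuation, so V_dd = 10.0000 (exercise)
Node u (S = 37.5): continuation = e^(−0.06)·[0.5132·0.0000 + 0.4868·2.5217] = 1.1562; exercise value = 0.0000 ≤ continuation, so V_u = 1.1562
Node d (S = 15): continuation = e^(−0.06)·[0.5132·2.5217 + 0.4868·10.0000] = 5.8036; exercise value = 4.0000 ≤ continuation, so V_d = 5.8036
Node 0 (S = 25): continuation = e^(−0.06)·[0.5132·1.1562 + 0.4868·5.8036] = 3.2197; exercise value = 0.0000 ≤ continuation, so V_0 = 3.2197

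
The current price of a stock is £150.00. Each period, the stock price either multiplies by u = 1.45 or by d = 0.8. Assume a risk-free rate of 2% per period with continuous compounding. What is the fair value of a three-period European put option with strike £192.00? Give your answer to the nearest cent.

£53.46

Risk-neutral probability p = (e^0.02 − 0.8)/(1.45 − 0.8) = 0.2202/0.6500 = 0.3388
Terminal stock prices: S_uuu = 457.3, S_uud = 252.3, S_udd = 139.2, S_ddd = 76.8
Terminal payoffs (K − S): max(-265.3, 0) = 0, max(-60.3, 0) = 0, max(52.8, 0) = 52.8, max(115.2, 0) = 115.2
Node uu (S = 315.4): V_uu = e^(−0.02)·[0.3388·0.0000 + 0.6612·0.0000] = 0.0000
Node ud (S = 174): V_ud = e^(−0.02)·[0.3388·0.0000 + 0.6612·52.8000] = 34.2216
Node dd (S = 96): V_dd = e^(−0.02)·[0.3388·52.8000 + 0.6612·115.2000] = 92.1981
Node u (S = 217.5): V_u = e^(−0.02)·[0.3388·0.0000 + 0.6612·34.2216] = 22.1802
Node d (S = 120): V_d = e^(−0.02)·[0.3388·34.2216 + 0.6612·92.1981] = 71.1206
Node 0 (S = 150): V_0 = e^(−0.02)·[0.3388·22.1802 + 0.6612·71.1206] = 53.4610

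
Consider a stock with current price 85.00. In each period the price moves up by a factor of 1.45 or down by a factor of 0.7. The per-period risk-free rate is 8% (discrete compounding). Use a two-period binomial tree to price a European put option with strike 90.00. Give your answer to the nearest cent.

11.69

Risk-neutral probability p = (1 + 0.08 − 0.7)/(1.45 − 0.7) = 0.3800/0.7500 = 0.5067
Terminal stock prices: S_uu = 178.7, S_ud = 86.27, S_dd = 41.65
Terminal payoffs (K − S): max(-88.71, 0) = 0, max(3.725, 0) = 3.725, max(48.35, 0) = 48.35
Node u (S = 123.2): V_u = 1/1.08·[0.5067·0.0000 + 0.4933·3.7250] = 1.7015
Node d (S = 59.5): V_d = 1/1.08·[0.5067·3.7250 + 0.4933·48.3500] = 23.8333
Node 0 (S = 85): V_0 = 1/1.08·[0.5067·1.7015 + 0.4933·23.8333] = 11.6851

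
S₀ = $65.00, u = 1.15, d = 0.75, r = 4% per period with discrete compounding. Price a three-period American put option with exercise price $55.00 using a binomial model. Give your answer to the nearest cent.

$2.55

Risk-neutral probability p = (1 + 0.04 − 0.75)/(1.15 − 0.75) = 0.2900/0.4000 = 0.7250
Terminal stock prices: S_uuu = 98.86, S_uud = 64.47, S_udd = 42.05, S_ddd = 27.42
Terminal payoffs (K − S): max(-43.86, 0) = 0, max(-9.472, 0) = 0, max(12.95, 0) = 12.95, max(27.58, 0) = 27.58
Node uu (S = 85.96): continuation = 1/1.04·[0.7250·0.0000 + 0.2750·0.0000] = 0.0000; exercise value = 0.0000 ≤ continuation, so V_uu = 0.0000
Node ud (S = 56.06): continuation = 1/1.04·[0.7250·0.0000 + 0.2750·12.9531] = 3.4251; exercise value = 0.0000 ≤ continuation, so V_ud = 3.4251
Node dd (S = 36.56): continuation = 1/1.04·[0.7250·12.9531 + 0.2750·27.5781] = 16.3221; exercise value = 18.4375 > continuation, so V_dd = 18.4375 (exercise)
Node u (S = 74.75): continuation = 1/1.04·[0.7250·0.0000 + 0.2750·3.4251] = 0.9057; exercise value = 0.0000 ≤ continuation, so V_u = 0.9057
Node d (S = 48.75): continuation = 1/1.04·[0.7250·3.4251 + 0.2750·18.4375] = 7.2630; exercise value = 6.2500 ≤ continuation, so V_d = 7.2630
Node 0 (S = 65): continuation = 1/1.04·[0.7250·0.9057 + 0.2750·7.2630] = 2.5519; exercise value = 0.0000 ≤ continuation, so V_0 = 2.5519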